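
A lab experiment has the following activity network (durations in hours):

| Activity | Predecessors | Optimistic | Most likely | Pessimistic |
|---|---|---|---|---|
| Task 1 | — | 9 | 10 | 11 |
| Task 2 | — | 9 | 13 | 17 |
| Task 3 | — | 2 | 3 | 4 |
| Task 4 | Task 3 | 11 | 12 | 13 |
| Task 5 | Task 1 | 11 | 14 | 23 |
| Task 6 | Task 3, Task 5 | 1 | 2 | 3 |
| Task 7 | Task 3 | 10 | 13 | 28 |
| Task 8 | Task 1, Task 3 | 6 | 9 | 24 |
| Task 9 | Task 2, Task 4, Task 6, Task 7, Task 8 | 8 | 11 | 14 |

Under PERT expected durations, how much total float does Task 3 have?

9 hours

te_Task 1 = (9 + 4·10 + 11)/6 = 60/6 = 10
te_Task 2 = (9 + 4·13 + 17)/6 = 78/6 = 13
te_Task 3 = (2 + 4·3 + 4)/6 = 18/6 = 3
te_Task 4 = (11 + 4·12 + 13)/6 = 72/6 = 12
te_Task 5 = (11 + 4·14 + 23)/6 = 90/6 = 15
te_Task 6 = (1 + 4·2 + 3)/6 = 12/6 = 2
te_Task 7 = (10 + 4·13 + 28)/6 = 90/6 = 15
te_Task 8 = (6 + 4·9 + 24)/6 = 66/6 = 11
te_Task 9 = (8 + 4·11 + 14)/6 = 66/6 = 11

Forward pass:
ES_Task 1 = 0; EF_Task 1 = 10
ES_Task 2 = 0; EF_Task 2 = 13
ES_Task 3 = 0; EF_Task 3 = 3
ES_Task 4 = 3; EF_Task 4 = 3+12 = 15
ES_Task 5 = 10; EF_Task 5 = 10+15 = 25
ES_Task 6 = max(EF_Task 3=3, EF_Task 5=25) = 25; EF_Task 6 = 25+2 = 27
ES_Task 7 = 3; EF_Task 7 = 3+15 = 18
ES_Task 8 = max(EF_Task 1=10, EF_Task 3=3) = 10; EF_Task 8 = 10+11 = 21
ES_Task 9 = max(EF_Task 2=13, EF_Task 4=15, EF_Task 6=27, EF_Task 7=18, EF_Task 8=21) = 27; EF_Task 9 = 27+11 = 38
Expected project duration μ = 38 hours. Critical path: Task 1 → Task 5 → Task 6 → Task 9.

Backward pass:
LF_Task 9 = 38; LS_Task 9 = 38−11 = 27
LF_Task 8 = LS_Task 9 = 27; LS_Task 8 = 27−11 = 16
LF_Task 7 = LS_Task 9 = 27; LS_Task 7 = 27−15 = 12
LF_Task 6 = LS_Task 9 = 27; LS_Task 6 = 27−2 = 25
LF_Task 5 = LS_Task 6 = 25; LS_Task 5 = 25−15 = 10
LF_Task 4 = LS_Task 9 = 27; LS_Task 4 = 27−12 = 15
LF_Task 3 = min(LS_Task 4=15, LS_Task 6=25, LS_Task 7=12, LS_Task 8=16) = 12; LS_Task 3 = 12−3 = 9
LF_Task 2 = LS_Task 9 = 27; LS_Task 2 = 27−13 = 14
LF_Task 1 = min(LS_Task 5=10, LS_Task 8=16) = 10; LS_Task 1 = 10−10 = 0
Slack_Task 3 = LS_Task 3 − ES_Task 3 = 9 − 0 = 9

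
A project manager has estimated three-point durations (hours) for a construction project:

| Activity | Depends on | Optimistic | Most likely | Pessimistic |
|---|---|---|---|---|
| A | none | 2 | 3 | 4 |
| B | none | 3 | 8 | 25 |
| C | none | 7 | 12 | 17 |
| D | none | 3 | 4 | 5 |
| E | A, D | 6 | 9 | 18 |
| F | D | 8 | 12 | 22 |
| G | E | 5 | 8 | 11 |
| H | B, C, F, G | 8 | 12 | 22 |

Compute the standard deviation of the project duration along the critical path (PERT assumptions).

3.25 hours

te_A = (2 + 4·3 + 4)/6 = 18/6 = 3; σ²_A = ((4−2)/6)² = 0.111
te_B = (3 + 4·8 + 25)/6 = 60/6 = 10; σ²_B = ((25−3)/6)² = 13.444
te_C = (7 + 4·12 + 17)/6 = 72/6 = 12; σ²_C = ((17−7)/6)² = 2.778
te_D = (3 + 4·4 + 5)/6 = 24/6 = 4; σ²_D = ((5−3)/6)² = 0.111
te_E = (6 + 4·9 + 18)/6 = 60/6 = 10; σ²_E = ((18−6)/6)² = 4.000
te_F = (8 + 4·12 + 22)/6 = 78/6 = 13; σ²_F = ((22−8)/6)² = 5.444
te_G = (5 + 4·8 + 11)/6 = 48/6 = 8; σ²_G = ((11−5)/6)² = 1.000
te_H = (8 + 4·12 + 22)/6 = 78/6 = 13; σ²_H = ((22−8)/6)² = 5.444

Forward pass:
ES_A = 0; EF_A = 3
ES_B = 0; EF_B = 10
ES_C = 0; EF_C = 12
ES_D = 0; EF_D = 4
ES_E = max(EF_A=3, EF_D=4) = 4; EF_E = 4+10 = 14
ES_F = 4; EF_F = 4+13 = 17
ES_G = 14; EF_G = 14+8 = 22
ES_H = max(EF_B=10, EF_C=12, EF_F=17, EF_G=22) = 22; EF_H = 22+13 = 35
Expected project duration μ = 35 hours. Critical path: D → E → G → H.

Variance along critical path = 0.111 + 4.000 + 1.000 + 5.444 = 10.556
σ = √10.556 = 3.249 hours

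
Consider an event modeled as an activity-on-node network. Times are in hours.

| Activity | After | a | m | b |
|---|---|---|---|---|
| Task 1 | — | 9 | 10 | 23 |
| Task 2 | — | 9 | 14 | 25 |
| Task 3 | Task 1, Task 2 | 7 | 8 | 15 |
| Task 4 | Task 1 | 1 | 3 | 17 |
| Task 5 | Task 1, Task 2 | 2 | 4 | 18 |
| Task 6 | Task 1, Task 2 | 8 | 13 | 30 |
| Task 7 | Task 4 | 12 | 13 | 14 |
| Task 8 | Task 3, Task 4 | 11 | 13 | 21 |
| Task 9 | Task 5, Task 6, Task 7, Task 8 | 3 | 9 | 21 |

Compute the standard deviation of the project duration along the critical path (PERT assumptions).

te_Task 1 = (9 + 4·10 + 23)/6 = 72/6 = 12; σ²_Task 1 = ((23−9)/6)² = 5.444
te_Task 2 = (9 + 4·14 + 25)/6 = 90/6 = 15; σ²_Task 2 = ((25−9)/6)² = 7.111
te_Task 3 = (7 + 4·8 + 15)/6 = 54/6 = 9; σ²_Task 3 = ((15−7)/6)² = 1.778
te_Task 4 = (1 + 4·3 + 17)/6 = 30/6 = 5; σ²_Task 4 = ((17−1)/6)² = 7.111
te_Task 5 = (2 + 4·4 + 18)/6 = 36/6 = 6; σ²_Task 5 = ((18−2)/6)² = 7.111
te_Task 6 = (8 + 4·13 + 30)/6 = 90/6 = 15; σ²_Task 6 = ((30−8)/6)² = 13.444
te_Task 7 = (12 + 4·13 + 14)/6 = 78/6 = 13; σ²_Task 7 = ((14−12)/6)² = 0.111
te_Task 8 = (11 + 4·13 + 21)/6 = 84/6 = 14; σ²_Task 8 = ((21−11)/6)² = 2.778
te_Task 9 = (3 + 4·9 + 21)/6 = 60/6 = 10; σ²_Task 9 = ((21−3)/6)² = 9.000

Forward pass:
ES_Task 1 = 0; EF_Task 1 = 12
ES_Task 2 = 0; EF_Task 2 = 15
ES_Task 3 = max(EF_Task 1=12, EF_Task 2=15) = 15; EF_Task 3 = 15+9 = 24
ES_Task 4 = 12; EF_Task 4 = 12+5 = 17
ES_Task 5 = max(EF_Task 1=12, EF_Task 2=15) = 15; EF_Task 5 = 15+6 = 21
ES_Task 6 = max(EF_Task 1=12, EF_Task 2=15) = 15; EF_Task 6 = 15+15 = 30
ES_Task 7 = 17; EF_Task 7 = 17+13 = 30
ES_Task 8 = max(EF_Task 3=24, EF_Task 4=17) = 24; EF_Task 8 = 24+14 = 38
ES_Task 9 = max(EF_Task 5=21, EF_Task 6=30, EF_Task 7=30, EF_Task 8=38) = 38; EF_Task 9 = 38+10 = 48
Expected project duration μ = 48 hours. Critical path: Task 2 → Task 3 → Task 8 → Task 9.

Variance along critical path = 7.111 + 1.778 + 2.778 + 9.000 = 20.667
σ = √20.667 = 4.546 hours

4.55 hours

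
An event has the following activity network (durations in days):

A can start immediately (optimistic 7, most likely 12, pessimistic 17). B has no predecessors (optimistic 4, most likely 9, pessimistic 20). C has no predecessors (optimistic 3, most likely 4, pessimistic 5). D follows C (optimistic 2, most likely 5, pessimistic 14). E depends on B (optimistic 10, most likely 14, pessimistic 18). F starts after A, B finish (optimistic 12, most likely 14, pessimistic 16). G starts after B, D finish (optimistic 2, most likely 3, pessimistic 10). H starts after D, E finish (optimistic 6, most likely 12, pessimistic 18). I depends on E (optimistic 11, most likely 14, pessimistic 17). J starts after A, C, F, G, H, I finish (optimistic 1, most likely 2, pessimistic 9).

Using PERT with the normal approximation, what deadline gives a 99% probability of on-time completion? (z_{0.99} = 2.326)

te_A = (7 + 4·12 + 17)/6 = 72/6 = 12; σ²_A = ((17−7)/6)² = 2.778
te_B = (4 + 4·9 + 20)/6 = 60/6 = 10; σ²_B = ((20−4)/6)² = 7.111
te_C = (3 + 4·4 + 5)/6 = 24/6 = 4; σ²_C = ((5−3)/6)² = 0.111
te_D = (2 + 4·5 + 14)/6 = 36/6 = 6; σ²_D = ((14−2)/6)² = 4.000
te_E = (10 + 4·14 + 18)/6 = 84/6 = 14; σ²_E = ((18−10)/6)² = 1.778
te_F = (12 + 4·14 + 16)/6 = 84/6 = 14; σ²_F = ((16−12)/6)² = 0.444
te_G = (2 + 4·3 + 10)/6 = 24/6 = 4; σ²_G = ((10−2)/6)² = 1.778
te_H = (6 + 4·12 + 18)/6 = 72/6 = 12; σ²_H = ((18−6)/6)² = 4.000
te_I = (11 + 4·14 + 17)/6 = 84/6 = 14; σ²_I = ((17−11)/6)² = 1.000
te_J = (1 + 4·2 + 9)/6 = 18/6 = 3; σ²_J = ((9−1)/6)² = 1.778

Forward pass:
ES_A = 0; EF_A = 12
ES_B = 0; EF_B = 10
ES_C = 0; EF_C = 4
ES_D = 4; EF_D = 4+6 = 10
ES_E = 10; EF_E = 10+14 = 24
ES_F = max(EF_A=12, EF_B=10) = 12; EF_F = 12+14 = 26
ES_G = max(EF_B=10, EF_D=10) = 10; EF_G = 10+4 = 14
ES_H = max(EF_D=10, EF_E=24) = 24; EF_H = 24+12 = 36
ES_I = 24; EF_I = 24+14 = 38
ES_J = max(EF_A=12, EF_C=4, EF_F=26, EF_G=14, EF_H=36, EF_I=38) = 38; EF_J = 38+3 = 41
Expected project duration μ = 41 days. Critical path: B → E → I → J.

Variance along critical path = 7.111 + 1.778 + 1.000 + 1.778 = 11.667; σ = 3.416 days.
D = μ + z·σ = 41 + 2.326·3.416 = 48.9 days

48.9 days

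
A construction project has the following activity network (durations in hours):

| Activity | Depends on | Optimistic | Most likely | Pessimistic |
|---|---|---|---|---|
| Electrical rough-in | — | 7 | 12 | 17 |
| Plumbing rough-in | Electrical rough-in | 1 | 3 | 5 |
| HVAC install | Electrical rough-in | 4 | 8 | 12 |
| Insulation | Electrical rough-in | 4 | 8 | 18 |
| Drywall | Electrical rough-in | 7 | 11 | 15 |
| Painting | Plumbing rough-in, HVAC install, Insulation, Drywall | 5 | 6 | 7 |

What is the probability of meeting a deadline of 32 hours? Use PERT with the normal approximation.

te_Electrical rough-in = (7 + 4·12 + 17)/6 = 72/6 = 12; σ²_Electrical rough-in = ((17−7)/6)² = 2.778
te_Plumbing rough-in = (1 + 4·3 + 5)/6 = 18/6 = 3; σ²_Plumbing rough-in = ((5−1)/6)² = 0.444
te_HVAC install = (4 + 4·8 + 12)/6 = 48/6 = 8; σ²_HVAC install = ((12−4)/6)² = 1.778
te_Insulation = (4 + 4·8 + 18)/6 = 54/6 = 9; σ²_Insulation = ((18−4)/6)² = 5.444
te_Drywall = (7 + 4·11 + 15)/6 = 66/6 = 11; σ²_Drywall = ((15−7)/6)² = 1.778
te_Painting = (5 + 4·6 + 7)/6 = 36/6 = 6; σ²_Painting = ((7−5)/6)² = 0.111

Forward pass:
ES_Electrical rough-in = 0; EF_Electrical rough-in = 12
ES_Plumbing rough-in = 12; EF_Plumbing rough-in = 12+3 = 15
ES_HVAC install = 12; EF_HVAC install = 12+8 = 20
ES_Insulation = 12; EF_Insulation = 12+9 = 21
ES_Drywall = 12; EF_Drywall = 12+11 = 23
ES_Painting = max(EF_Plumbing rough-in=15, EF_HVAC install=20, EF_Insulation=21, EF_Drywall=23) = 23; EF_Painting = 23+6 = 29
Expected project duration μ = 29 hours. Critical path: Electrical rough-in → Drywall → Painting.

Variance along critical path = 2.778 + 1.778 + 0.111 = 4.667; σ = √4.667 = 2.160 hours.
Z = (32 − 29) / 2.160 = 1.389
P(T ≤ 32) = Φ(1.389) ≈ 0.918

0.918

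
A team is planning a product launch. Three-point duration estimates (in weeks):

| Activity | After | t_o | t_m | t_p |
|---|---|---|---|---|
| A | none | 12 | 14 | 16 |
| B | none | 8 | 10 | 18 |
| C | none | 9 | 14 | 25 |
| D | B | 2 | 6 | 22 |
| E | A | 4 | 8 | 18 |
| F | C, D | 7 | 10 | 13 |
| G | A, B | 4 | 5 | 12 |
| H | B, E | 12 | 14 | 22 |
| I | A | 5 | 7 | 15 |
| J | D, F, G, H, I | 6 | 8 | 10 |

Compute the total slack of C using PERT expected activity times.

13 weeks

te_A = (12 + 4·14 + 16)/6 = 84/6 = 14
te_B = (8 + 4·10 + 18)/6 = 66/6 = 11
te_C = (9 + 4·14 + 25)/6 = 90/6 = 15
te_D = (2 + 4·6 + 22)/6 = 48/6 = 8
te_E = (4 + 4·8 + 18)/6 = 54/6 = 9
te_F = (7 + 4·10 + 13)/6 = 60/6 = 10
te_G = (4 + 4·5 + 12)/6 = 36/6 = 6
te_H = (12 + 4·14 + 22)/6 = 90/6 = 15
te_I = (5 + 4·7 + 15)/6 = 48/6 = 8
te_J = (6 + 4·8 + 10)/6 = 48/6 = 8

Forward pass:
ES_A = 0; EF_A = 14
ES_B = 0; EF_B = 11
ES_C = 0; EF_C = 15
ES_D = 11; EF_D = 11+8 = 19
ES_E = 14; EF_E = 14+9 = 23
ES_F = max(EF_C=15, EF_D=19) = 19; EF_F = 19+10 = 29
ES_G = max(EF_A=14, EF_B=11) = 14; EF_G = 14+6 = 20
ES_H = max(EF_B=11, EF_E=23) = 23; EF_H = 23+15 = 38
ES_I = 14; EF_I = 14+8 = 22
ES_J = max(EF_D=19, EF_F=29, EF_G=20, EF_H=38, EF_I=22) = 38; EF_J = 38+8 = 46
Expected project duration μ = 46 weeks. Critical path: A → E → H → J.

Backward pass:
LF_J = 46; LS_J = 46−8 = 38
LF_I = LS_J = 38; LS_I = 38−8 = 30
LF_H = LS_J = 38; LS_H = 38−15 = 23
LF_G = LS_J = 38; LS_G = 38−6 = 32
LF_F = LS_J = 38; LS_F = 38−10 = 28
LF_E = LS_H = 23; LS_E = 23−9 = 14
LF_D = min(LS_F=28, LS_J=38) = 28; LS_D = 28−8 = 20
LF_C = LS_F = 28; LS_C = 28−15 = 13
LF_B = min(LS_D=20, LS_G=32, LS_H=23) = 20; LS_B = 20−11 = 9
LF_A = min(LS_E=14, LS_G=32, LS_I=30) = 14; LS_A = 14−14 = 0
Slack_C = LS_C − ES_C = 13 − 0 = 13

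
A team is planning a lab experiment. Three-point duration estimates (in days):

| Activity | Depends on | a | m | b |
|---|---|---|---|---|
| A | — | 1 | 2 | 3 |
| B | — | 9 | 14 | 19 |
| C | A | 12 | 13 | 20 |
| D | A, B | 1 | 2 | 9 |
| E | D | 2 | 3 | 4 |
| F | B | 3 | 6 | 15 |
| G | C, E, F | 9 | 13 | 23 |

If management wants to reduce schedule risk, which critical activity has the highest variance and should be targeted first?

G

te_A = (1 + 4·2 + 3)/6 = 12/6 = 2; σ²_A = ((3−1)/6)² = 0.111
te_B = (9 + 4·14 + 19)/6 = 84/6 = 14; σ²_B = ((19−9)/6)² = 2.778
te_C = (12 + 4·13 + 20)/6 = 84/6 = 14; σ²_C = ((20−12)/6)² = 1.778
te_D = (1 + 4·2 + 9)/6 = 18/6 = 3; σ²_D = ((9−1)/6)² = 1.778
te_E = (2 + 4·3 + 4)/6 = 18/6 = 3; σ²_E = ((4−2)/6)² = 0.111
te_F = (3 + 4·6 + 15)/6 = 42/6 = 7; σ²_F = ((15−3)/6)² = 4.000
te_G = (9 + 4·13 + 23)/6 = 84/6 = 14; σ²_G = ((23−9)/6)² = 5.444

Forward pass:
ES_A = 0; EF_A = 2
ES_B = 0; EF_B = 14
ES_C = 2; EF_C = 2+14 = 16
ES_D = max(EF_A=2, EF_B=14) = 14; EF_D = 14+3 = 17
ES_E = 17; EF_E = 17+3 = 20
ES_F = 14; EF_F = 14+7 = 21
ES_G = max(EF_C=16, EF_E=20, EF_F=21) = 21; EF_G = 21+14 = 35
Expected project duration μ = 35 days. Critical path: B → F → G.

Variances on critical path: σ²_B=2.778, σ²_F=4.000, σ²_G=5.444.
Largest is σ²_G = 5.444.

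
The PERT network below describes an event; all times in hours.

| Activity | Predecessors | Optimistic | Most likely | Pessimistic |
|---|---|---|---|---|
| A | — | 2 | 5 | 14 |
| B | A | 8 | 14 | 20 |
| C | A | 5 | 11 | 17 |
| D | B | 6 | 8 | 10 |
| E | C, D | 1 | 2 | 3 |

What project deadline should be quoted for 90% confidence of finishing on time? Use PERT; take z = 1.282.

te_A = (2 + 4·5 + 14)/6 = 36/6 = 6; σ²_A = ((14−2)/6)² = 4.000
te_B = (8 + 4·14 + 20)/6 = 84/6 = 14; σ²_B = ((20−8)/6)² = 4.000
te_C = (5 + 4·11 + 17)/6 = 66/6 = 11; σ²_C = ((17−5)/6)² = 4.000
te_D = (6 + 4·8 + 10)/6 = 48/6 = 8; σ²_D = ((10−6)/6)² = 0.444
te_E = (1 + 4·2 + 3)/6 = 12/6 = 2; σ²_E = ((3−1)/6)² = 0.111

Forward pass:
ES_A = 0; EF_A = 6
ES_B = 6; EF_B = 6+14 = 20
ES_C = 6; EF_C = 6+11 = 17
ES_D = 20; EF_D = 20+8 = 28
ES_E = max(EF_C=17, EF_D=28) = 28; EF_E = 28+2 = 30
Expected project duration μ = 30 hours. Critical path: A → B → D → E.

Variance along critical path = 4.000 + 4.000 + 0.444 + 0.111 = 8.556; σ = 2.925 hours.
D = μ + z·σ = 30 + 1.282·2.925 = 33.7 hours

33.7 hours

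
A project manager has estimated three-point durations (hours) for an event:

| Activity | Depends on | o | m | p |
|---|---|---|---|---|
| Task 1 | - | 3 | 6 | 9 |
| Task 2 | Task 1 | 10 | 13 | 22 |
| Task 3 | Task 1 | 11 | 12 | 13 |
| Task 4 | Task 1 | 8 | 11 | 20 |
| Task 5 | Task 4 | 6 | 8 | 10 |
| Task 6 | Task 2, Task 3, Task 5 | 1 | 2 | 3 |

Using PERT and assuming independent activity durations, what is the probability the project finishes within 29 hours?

0.664

te_Task 1 = (3 + 4·6 + 9)/6 = 36/6 = 6; σ²_Task 1 = ((9−3)/6)² = 1.000
te_Task 2 = (10 + 4·13 + 22)/6 = 84/6 = 14; σ²_Task 2 = ((22−10)/6)² = 4.000
te_Task 3 = (11 + 4·12 + 13)/6 = 72/6 = 12; σ²_Task 3 = ((13−11)/6)² = 0.111
te_Task 4 = (8 + 4·11 + 20)/6 = 72/6 = 12; σ²_Task 4 = ((20−8)/6)² = 4.000
te_Task 5 = (6 + 4·8 + 10)/6 = 48/6 = 8; σ²_Task 5 = ((10−6)/6)² = 0.444
te_Task 6 = (1 + 4·2 + 3)/6 = 12/6 = 2; σ²_Task 6 = ((3−1)/6)² = 0.111

Forward pass:
ES_Task 1 = 0; EF_Task 1 = 6
ES_Task 2 = 6; EF_Task 2 = 6+14 = 20
ES_Task 3 = 6; EF_Task 3 = 6+12 = 18
ES_Task 4 = 6; EF_Task 4 = 6+12 = 18
ES_Task 5 = 18; EF_Task 5 = 18+8 = 26
ES_Task 6 = max(EF_Task 2=20, EF_Task 3=18, EF_Task 5=26) = 26; EF_Task 6 = 26+2 = 28
Expected project duration μ = 28 hours. Critical path: Task 1 → Task 4 → Task 5 → Task 6.

Variance along critical path = 1.000 + 4.000 + 0.444 + 0.111 = 5.556; σ = √5.556 = 2.357 hours.
Z = (29 − 28) / 2.357 = 0.424
P(T ≤ 29) = Φ(0.424) ≈ 0.664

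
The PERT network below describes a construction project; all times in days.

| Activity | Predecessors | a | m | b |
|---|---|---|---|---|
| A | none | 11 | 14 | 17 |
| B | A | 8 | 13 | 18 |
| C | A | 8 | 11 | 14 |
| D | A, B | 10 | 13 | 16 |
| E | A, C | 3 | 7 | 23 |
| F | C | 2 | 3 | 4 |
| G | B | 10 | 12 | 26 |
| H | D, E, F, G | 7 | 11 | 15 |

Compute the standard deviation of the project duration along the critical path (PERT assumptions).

3.56 days

te_A = (11 + 4·14 + 17)/6 = 84/6 = 14; σ²_A = ((17−11)/6)² = 1.000
te_B = (8 + 4·13 + 18)/6 = 78/6 = 13; σ²_B = ((18−8)/6)² = 2.778
te_C = (8 + 4·11 + 14)/6 = 66/6 = 11; σ²_C = ((14−8)/6)² = 1.000
te_D = (10 + 4·13 + 16)/6 = 78/6 = 13; σ²_D = ((16−10)/6)² = 1.000
te_E = (3 + 4·7 + 23)/6 = 54/6 = 9; σ²_E = ((23−3)/6)² = 11.111
te_F = (2 + 4·3 + 4)/6 = 18/6 = 3; σ²_F = ((4−2)/6)² = 0.111
te_G = (10 + 4·12 + 26)/6 = 84/6 = 14; σ²_G = ((26−10)/6)² = 7.111
te_H = (7 + 4·11 + 15)/6 = 66/6 = 11; σ²_H = ((15−7)/6)² = 1.778

Forward pass:
ES_A = 0; EF_A = 14
ES_B = 14; EF_B = 14+13 = 27
ES_C = 14; EF_C = 14+11 = 25
ES_D = max(EF_A=14, EF_B=27) = 27; EF_D = 27+13 = 40
ES_E = max(EF_A=14, EF_C=25) = 25; EF_E = 25+9 = 34
ES_F = 25; EF_F = 25+3 = 28
ES_G = 27; EF_G = 27+14 = 41
ES_H = max(EF_D=40, EF_E=34, EF_F=28, EF_G=41) = 41; EF_H = 41+11 = 52
Expected project duration μ = 52 days. Critical path: A → B → G → H.

Variance along critical path = 1.000 + 2.778 + 7.111 + 1.778 = 12.667
σ = √12.667 = 3.559 days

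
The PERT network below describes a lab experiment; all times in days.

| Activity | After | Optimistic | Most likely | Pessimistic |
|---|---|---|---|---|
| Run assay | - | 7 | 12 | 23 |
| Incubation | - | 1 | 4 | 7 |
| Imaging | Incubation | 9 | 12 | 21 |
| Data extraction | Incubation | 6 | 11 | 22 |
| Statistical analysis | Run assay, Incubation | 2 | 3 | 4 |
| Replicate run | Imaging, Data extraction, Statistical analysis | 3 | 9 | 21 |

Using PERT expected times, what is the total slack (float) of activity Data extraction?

1 days

te_Run assay = (7 + 4·12 + 23)/6 = 78/6 = 13
te_Incubation = (1 + 4·4 + 7)/6 = 24/6 = 4
te_Imaging = (9 + 4·12 + 21)/6 = 78/6 = 13
te_Data extraction = (6 + 4·11 + 22)/6 = 72/6 = 12
te_Statistical analysis = (2 + 4·3 + 4)/6 = 18/6 = 3
te_Replicate run = (3 + 4·9 + 21)/6 = 60/6 = 10

Forward pass:
ES_Run assay = 0; EF_Run assay = 13
ES_Incubation = 0; EF_Incubation = 4
ES_Imaging = 4; EF_Imaging = 4+13 = 17
ES_Data extraction = 4; EF_Data extraction = 4+12 = 16
ES_Statistical analysis = max(EF_Run assay=13, EF_Incubation=4) = 13; EF_Statistical analysis = 13+3 = 16
ES_Replicate run = max(EF_Imaging=17, EF_Data extraction=16, EF_Statistical analysis=16) = 17; EF_Replicate run = 17+10 = 27
Expected project duration μ = 27 days. Critical path: Incubation → Imaging → Replicate run.

Backward pass:
LF_Replicate run = 27; LS_Replicate run = 27−10 = 17
LF_Statistical analysis = LS_Replicate run = 17; LS_Statistical analysis = 17−3 = 14
LF_Data extraction = LS_Replicate run = 17; LS_Data extraction = 17−12 = 5
LF_Imaging = LS_Replicate run = 17; LS_Imaging = 17−13 = 4
LF_Incubation = min(LS_Imaging=4, LS_Data extraction=5, LS_Statistical analysis=14) = 4; LS_Incubation = 4−4 = 0
LF_Run assay = LS_Statistical analysis = 14; LS_Run assay = 14−13 = 1
Slack_Data extraction = LS_Data extraction − ES_Data extraction = 5 − 4 = 1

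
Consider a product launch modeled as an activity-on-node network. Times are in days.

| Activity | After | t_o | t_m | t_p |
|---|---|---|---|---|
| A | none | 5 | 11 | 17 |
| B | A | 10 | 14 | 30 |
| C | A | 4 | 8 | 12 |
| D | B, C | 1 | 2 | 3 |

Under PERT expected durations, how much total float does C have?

te_A = (5 + 4·11 + 17)/6 = 66/6 = 11
te_B = (10 + 4·14 + 30)/6 = 96/6 = 16
te_C = (4 + 4·8 + 12)/6 = 48/6 = 8
te_D = (1 + 4·2 + 3)/6 = 12/6 = 2

Forward pass:
ES_A = 0; EF_A = 11
ES_B = 11; EF_B = 11+16 = 27
ES_C = 11; EF_C = 11+8 = 19
ES_D = max(EF_B=27, EF_C=19) = 27; EF_D = 27+2 = 29
Expected project duration μ = 29 days. Critical path: A → B → D.

Backward pass:
LF_D = 29; LS_D = 29−2 = 27
LF_C = LS_D = 27; LS_C = 27−8 = 19
LF_B = LS_D = 27; LS_B = 27−16 = 11
LF_A = min(LS_B=11, LS_C=19) = 11; LS_A = 11−11 = 0
Slack_C = LS_C − ES_C = 19 − 11 = 8

8 days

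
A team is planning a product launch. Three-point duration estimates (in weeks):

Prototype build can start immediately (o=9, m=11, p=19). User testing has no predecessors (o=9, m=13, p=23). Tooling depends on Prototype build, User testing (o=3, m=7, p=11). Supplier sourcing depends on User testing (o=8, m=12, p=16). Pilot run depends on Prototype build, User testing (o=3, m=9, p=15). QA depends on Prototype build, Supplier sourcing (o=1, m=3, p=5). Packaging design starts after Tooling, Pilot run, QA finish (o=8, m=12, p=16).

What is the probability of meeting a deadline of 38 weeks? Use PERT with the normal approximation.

te_Prototype build = (9 + 4·11 + 19)/6 = 72/6 = 12; σ²_Prototype build = ((19−9)/6)² = 2.778
te_User testing = (9 + 4·13 + 23)/6 = 84/6 = 14; σ²_User testing = ((23−9)/6)² = 5.444
te_Tooling = (3 + 4·7 + 11)/6 = 42/6 = 7; σ²_Tooling = ((11−3)/6)² = 1.778
te_Supplier sourcing = (8 + 4·12 + 16)/6 = 72/6 = 12; σ²_Supplier sourcing = ((16−8)/6)² = 1.778
te_Pilot run = (3 + 4·9 + 15)/6 = 54/6 = 9; σ²_Pilot run = ((15−3)/6)² = 4.000
te_QA = (1 + 4·3 + 5)/6 = 18/6 = 3; σ²_QA = ((5−1)/6)² = 0.444
te_Packaging design = (8 + 4·12 + 16)/6 = 72/6 = 12; σ²_Packaging design = ((16−8)/6)² = 1.778

Forward pass:
ES_Prototype build = 0; EF_Prototype build = 12
ES_User testing = 0; EF_User testing = 14
ES_Tooling = max(EF_Prototype build=12, EF_User testing=14) = 14; EF_Tooling = 14+7 = 21
ES_Supplier sourcing = 14; EF_Supplier sourcing = 14+12 = 26
ES_Pilot run = max(EF_Prototype build=12, EF_User testing=14) = 14; EF_Pilot run = 14+9 = 23
ES_QA = max(EF_Prototype build=12, EF_Supplier sourcing=26) = 26; EF_QA = 26+3 = 29
ES_Packaging design = max(EF_Tooling=21, EF_Pilot run=23, EF_QA=29) = 29; EF_Packaging design = 29+12 = 41
Expected project duration μ = 41 weeks. Critical path: User testing → Supplier sourcing → QA → Packaging design.

Variance along critical path = 5.444 + 1.778 + 0.444 + 1.778 = 9.444; σ = √9.444 = 3.073 weeks.
Z = (38 − 41) / 3.073 = -0.976
P(T ≤ 38) = Φ(-0.976) ≈ 0.164

0.164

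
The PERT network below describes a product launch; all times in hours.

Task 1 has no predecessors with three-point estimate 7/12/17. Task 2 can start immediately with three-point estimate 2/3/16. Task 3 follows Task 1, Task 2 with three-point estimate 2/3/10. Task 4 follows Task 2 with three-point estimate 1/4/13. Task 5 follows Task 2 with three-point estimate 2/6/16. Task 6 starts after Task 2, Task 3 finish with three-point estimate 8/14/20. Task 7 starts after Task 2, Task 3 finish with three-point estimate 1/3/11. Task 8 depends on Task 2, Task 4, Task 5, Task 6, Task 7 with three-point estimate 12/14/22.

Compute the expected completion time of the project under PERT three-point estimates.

te_Task 1 = (7 + 4·12 + 17)/6 = 72/6 = 12
te_Task 2 = (2 + 4·3 + 16)/6 = 30/6 = 5
te_Task 3 = (2 + 4·3 + 10)/6 = 24/6 = 4
te_Task 4 = (1 + 4·4 + 13)/6 = 30/6 = 5
te_Task 5 = (2 + 4·6 + 16)/6 = 42/6 = 7
te_Task 6 = (8 + 4·14 + 20)/6 = 84/6 = 14
te_Task 7 = (1 + 4·3 + 11)/6 = 24/6 = 4
te_Task 8 = (12 + 4·14 + 22)/6 = 90/6 = 15

Forward pass:
ES_Task 1 = 0; EF_Task 1 = 12
ES_Task 2 = 0; EF_Task 2 = 5
ES_Task 3 = max(EF_Task 1=12, EF_Task 2=5) = 12; EF_Task 3 = 12+4 = 16
ES_Task 4 = 5; EF_Task 4 = 5+5 = 10
ES_Task 5 = 5; EF_Task 5 = 5+7 = 12
ES_Task 6 = max(EF_Task 2=5, EF_Task 3=16) = 16; EF_Task 6 = 16+14 = 30
ES_Task 7 = max(EF_Task 2=5, EF_Task 3=16) = 16; EF_Task 7 = 16+4 = 20
ES_Task 8 = max(EF_Task 2=5, EF_Task 4=10, EF_Task 5=12, EF_Task 6=30, EF_Task 7=20) = 30; EF_Task 8 = 30+15 = 45
Expected project duration μ = 45 hours. Critical path: Task 1 → Task 3 → Task 6 → Task 8.

45 hours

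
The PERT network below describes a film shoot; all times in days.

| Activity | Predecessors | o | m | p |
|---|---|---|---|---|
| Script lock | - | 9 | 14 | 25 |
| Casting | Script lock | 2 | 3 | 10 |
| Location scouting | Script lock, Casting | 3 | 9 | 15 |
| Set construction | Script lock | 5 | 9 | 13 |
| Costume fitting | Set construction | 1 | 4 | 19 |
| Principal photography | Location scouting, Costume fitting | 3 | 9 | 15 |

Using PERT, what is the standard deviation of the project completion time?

te_Script lock = (9 + 4·14 + 25)/6 = 90/6 = 15; σ²_Script lock = ((25−9)/6)² = 7.111
te_Casting = (2 + 4·3 + 10)/6 = 24/6 = 4; σ²_Casting = ((10−2)/6)² = 1.778
te_Location scouting = (3 + 4·9 + 15)/6 = 54/6 = 9; σ²_Location scouting = ((15−3)/6)² = 4.000
te_Set construction = (5 + 4·9 + 13)/6 = 54/6 = 9; σ²_Set construction = ((13−5)/6)² = 1.778
te_Costume fitting = (1 + 4·4 + 19)/6 = 36/6 = 6; σ²_Costume fitting = ((19−1)/6)² = 9.000
te_Principal photography = (3 + 4·9 + 15)/6 = 54/6 = 9; σ²_Principal photography = ((15−3)/6)² = 4.000

Forward pass:
ES_Script lock = 0; EF_Script lock = 15
ES_Casting = 15; EF_Casting = 15+4 = 19
ES_Location scouting = max(EF_Script lock=15, EF_Casting=19) = 19; EF_Location scouting = 19+9 = 28
ES_Set construction = 15; EF_Set construction = 15+9 = 24
ES_Costume fitting = 24; EF_Costume fitting = 24+6 = 30
ES_Principal photography = max(EF_Location scouting=28, EF_Costume fitting=30) = 30; EF_Principal photography = 30+9 = 39
Expected project duration μ = 39 days. Critical path: Script lock → Set construction → Costume fitting → Principal photography.

Variance along critical path = 7.111 + 1.778 + 9.000 + 4.000 = 21.889
σ = √21.889 = 4.679 days

4.68 days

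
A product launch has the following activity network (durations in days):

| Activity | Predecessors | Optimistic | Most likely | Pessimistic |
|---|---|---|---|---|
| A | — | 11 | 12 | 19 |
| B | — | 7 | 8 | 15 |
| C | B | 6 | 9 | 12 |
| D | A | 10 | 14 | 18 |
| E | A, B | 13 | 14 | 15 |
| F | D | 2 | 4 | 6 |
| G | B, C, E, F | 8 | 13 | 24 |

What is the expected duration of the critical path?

45 days

te_A = (11 + 4·12 + 19)/6 = 78/6 = 13
te_B = (7 + 4·8 + 15)/6 = 54/6 = 9
te_C = (6 + 4·9 + 12)/6 = 54/6 = 9
te_D = (10 + 4·14 + 18)/6 = 84/6 = 14
te_E = (13 + 4·14 + 15)/6 = 84/6 = 14
te_F = (2 + 4·4 + 6)/6 = 24/6 = 4
te_G = (8 + 4·13 + 24)/6 = 84/6 = 14

Forward pass:
ES_A = 0; EF_A = 13
ES_B = 0; EF_B = 9
ES_C = 9; EF_C = 9+9 = 18
ES_D = 13; EF_D = 13+14 = 27
ES_E = max(EF_A=13, EF_B=9) = 13; EF_E = 13+14 = 27
ES_F = 27; EF_F = 27+4 = 31
ES_G = max(EF_B=9, EF_C=18, EF_E=27, EF_F=31) = 31; EF_G = 31+14 = 45
Expected project duration μ = 45 days. Critical path: A → D → F → G.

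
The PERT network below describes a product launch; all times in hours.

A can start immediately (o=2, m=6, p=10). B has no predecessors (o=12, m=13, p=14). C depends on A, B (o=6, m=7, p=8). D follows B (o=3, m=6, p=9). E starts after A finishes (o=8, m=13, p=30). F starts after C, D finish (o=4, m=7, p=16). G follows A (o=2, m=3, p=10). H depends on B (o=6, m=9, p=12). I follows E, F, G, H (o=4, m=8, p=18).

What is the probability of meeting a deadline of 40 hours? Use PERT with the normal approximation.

0.833

te_A = (2 + 4·6 + 10)/6 = 36/6 = 6; σ²_A = ((10−2)/6)² = 1.778
te_B = (12 + 4·13 + 14)/6 = 78/6 = 13; σ²_B = ((14−12)/6)² = 0.111
te_C = (6 + 4·7 + 8)/6 = 42/6 = 7; σ²_C = ((8−6)/6)² = 0.111
te_D = (3 + 4·6 + 9)/6 = 36/6 = 6; σ²_D = ((9−3)/6)² = 1.000
te_E = (8 + 4·13 + 30)/6 = 90/6 = 15; σ²_E = ((30−8)/6)² = 13.444
te_F = (4 + 4·7 + 16)/6 = 48/6 = 8; σ²_F = ((16−4)/6)² = 4.000
te_G = (2 + 4·3 + 10)/6 = 24/6 = 4; σ²_G = ((10−2)/6)² = 1.778
te_H = (6 + 4·9 + 12)/6 = 54/6 = 9; σ²_H = ((12−6)/6)² = 1.000
te_I = (4 + 4·8 + 18)/6 = 54/6 = 9; σ²_I = ((18−4)/6)² = 5.444

Forward pass:
ES_A = 0; EF_A = 6
ES_B = 0; EF_B = 13
ES_C = max(EF_A=6, EF_B=13) = 13; EF_C = 13+7 = 20
ES_D = 13; EF_D = 13+6 = 19
ES_E = 6; EF_E = 6+15 = 21
ES_F = max(EF_C=20, EF_D=19) = 20; EF_F = 20+8 = 28
ES_G = 6; EF_G = 6+4 = 10
ES_H = 13; EF_H = 13+9 = 22
ES_I = max(EF_E=21, EF_F=28, EF_G=10, EF_H=22) = 28; EF_I = 28+9 = 37
Expected project duration μ = 37 hours. Critical path: B → C → F → I.

Variance along critical path = 0.111 + 0.111 + 4.000 + 5.444 = 9.667; σ = √9.667 = 3.109 hours.
Z = (40 − 37) / 3.109 = 0.965
P(T ≤ 40) = Φ(0.965) ≈ 0.833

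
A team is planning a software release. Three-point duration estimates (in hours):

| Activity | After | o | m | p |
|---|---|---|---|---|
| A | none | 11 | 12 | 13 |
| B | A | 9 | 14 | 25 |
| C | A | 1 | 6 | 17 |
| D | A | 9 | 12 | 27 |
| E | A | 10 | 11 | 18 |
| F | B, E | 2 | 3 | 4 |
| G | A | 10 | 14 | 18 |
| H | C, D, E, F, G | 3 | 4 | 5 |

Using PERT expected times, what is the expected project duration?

te_A = (11 + 4·12 + 13)/6 = 72/6 = 12
te_B = (9 + 4·14 + 25)/6 = 90/6 = 15
te_C = (1 + 4·6 + 17)/6 = 42/6 = 7
te_D = (9 + 4·12 + 27)/6 = 84/6 = 14
te_E = (10 + 4·11 + 18)/6 = 72/6 = 12
te_F = (2 + 4·3 + 4)/6 = 18/6 = 3
te_G = (10 + 4·14 + 18)/6 = 84/6 = 14
te_H = (3 + 4·4 + 5)/6 = 24/6 = 4

Forward pass:
ES_A = 0; EF_A = 12
ES_B = 12; EF_B = 12+15 = 27
ES_C = 12; EF_C = 12+7 = 19
ES_D = 12; EF_D = 12+14 = 26
ES_E = 12; EF_E = 12+12 = 24
ES_F = max(EF_B=27, EF_E=24) = 27; EF_F = 27+3 = 30
ES_G = 12; EF_G = 12+14 = 26
ES_H = max(EF_C=19, EF_D=26, EF_E=24, EF_F=30, EF_G=26) = 30; EF_H = 30+4 = 34
Expected project duration μ = 34 hours. Critical path: A → B → F → H.

34 hours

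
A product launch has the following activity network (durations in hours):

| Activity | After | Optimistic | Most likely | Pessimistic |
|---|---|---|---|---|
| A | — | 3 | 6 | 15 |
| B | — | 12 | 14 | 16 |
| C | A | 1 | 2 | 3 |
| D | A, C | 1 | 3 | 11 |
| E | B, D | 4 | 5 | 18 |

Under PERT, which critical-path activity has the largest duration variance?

E

te_A = (3 + 4·6 + 15)/6 = 42/6 = 7; σ²_A = ((15−3)/6)² = 4.000
te_B = (12 + 4·14 + 16)/6 = 84/6 = 14; σ²_B = ((16−12)/6)² = 0.444
te_C = (1 + 4·2 + 3)/6 = 12/6 = 2; σ²_C = ((3−1)/6)² = 0.111
te_D = (1 + 4·3 + 11)/6 = 24/6 = 4; σ²_D = ((11−1)/6)² = 2.778
te_E = (4 + 4·5 + 18)/6 = 42/6 = 7; σ²_E = ((18−4)/6)² = 5.444

Forward pass:
ES_A = 0; EF_A = 7
ES_B = 0; EF_B = 14
ES_C = 7; EF_C = 7+2 = 9
ES_D = max(EF_A=7, EF_C=9) = 9; EF_D = 9+4 = 13
ES_E = max(EF_B=14, EF_D=13) = 14; EF_E = 14+7 = 21
Expected project duration μ = 21 hours. Critical path: B → E.

Variances on critical path: σ²_B=0.444, σ²_E=5.444.
Largest is σ²_E = 5.444.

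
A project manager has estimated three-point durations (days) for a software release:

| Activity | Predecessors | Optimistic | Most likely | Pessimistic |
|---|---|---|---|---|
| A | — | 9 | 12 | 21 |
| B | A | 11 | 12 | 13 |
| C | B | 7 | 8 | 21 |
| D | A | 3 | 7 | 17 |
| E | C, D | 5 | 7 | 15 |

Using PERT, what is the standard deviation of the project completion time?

3.51 days

te_A = (9 + 4·12 + 21)/6 = 78/6 = 13; σ²_A = ((21−9)/6)² = 4.000
te_B = (11 + 4·12 + 13)/6 = 72/6 = 12; σ²_B = ((13−11)/6)² = 0.111
te_C = (7 + 4·8 + 21)/6 = 60/6 = 10; σ²_C = ((21−7)/6)² = 5.444
te_D = (3 + 4·7 + 17)/6 = 48/6 = 8; σ²_D = ((17−3)/6)² = 5.444
te_E = (5 + 4·7 + 15)/6 = 48/6 = 8; σ²_E = ((15−5)/6)² = 2.778

Forward pass:
ES_A = 0; EF_A = 13
ES_B = 13; EF_B = 13+12 = 25
ES_C = 25; EF_C = 25+10 = 35
ES_D = 13; EF_D = 13+8 = 21
ES_E = max(EF_C=35, EF_D=21) = 35; EF_E = 35+8 = 43
Expected project duration μ = 43 days. Critical path: A → B → C → E.

Variance along critical path = 4.000 + 0.111 + 5.444 + 2.778 = 12.333
σ = √12.333 = 3.512 days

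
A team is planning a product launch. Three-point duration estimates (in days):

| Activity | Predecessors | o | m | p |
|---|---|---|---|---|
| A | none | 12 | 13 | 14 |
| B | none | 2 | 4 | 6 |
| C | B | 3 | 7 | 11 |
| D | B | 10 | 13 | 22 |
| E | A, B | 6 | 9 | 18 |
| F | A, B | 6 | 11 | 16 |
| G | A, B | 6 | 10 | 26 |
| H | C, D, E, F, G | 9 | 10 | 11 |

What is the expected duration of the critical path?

te_A = (12 + 4·13 + 14)/6 = 78/6 = 13
te_B = (2 + 4·4 + 6)/6 = 24/6 = 4
te_C = (3 + 4·7 + 11)/6 = 42/6 = 7
te_D = (10 + 4·13 + 22)/6 = 84/6 = 14
te_E = (6 + 4·9 + 18)/6 = 60/6 = 10
te_F = (6 + 4·11 + 16)/6 = 66/6 = 11
te_G = (6 + 4·10 + 26)/6 = 72/6 = 12
te_H = (9 + 4·10 + 11)/6 = 60/6 = 10

Forward pass:
ES_A = 0; EF_A = 13
ES_B = 0; EF_B = 4
ES_C = 4; EF_C = 4+7 = 11
ES_D = 4; EF_D = 4+14 = 18
ES_E = max(EF_A=13, EF_B=4) = 13; EF_E = 13+10 = 23
ES_F = max(EF_A=13, EF_B=4) = 13; EF_F = 13+11 = 24
ES_G = max(EF_A=13, EF_B=4) = 13; EF_G = 13+12 = 25
ES_H = max(EF_C=11, EF_D=18, EF_E=23, EF_F=24, EF_G=25) = 25; EF_H = 25+10 = 35
Expected project duration μ = 35 days. Critical path: A → G → H.

35 days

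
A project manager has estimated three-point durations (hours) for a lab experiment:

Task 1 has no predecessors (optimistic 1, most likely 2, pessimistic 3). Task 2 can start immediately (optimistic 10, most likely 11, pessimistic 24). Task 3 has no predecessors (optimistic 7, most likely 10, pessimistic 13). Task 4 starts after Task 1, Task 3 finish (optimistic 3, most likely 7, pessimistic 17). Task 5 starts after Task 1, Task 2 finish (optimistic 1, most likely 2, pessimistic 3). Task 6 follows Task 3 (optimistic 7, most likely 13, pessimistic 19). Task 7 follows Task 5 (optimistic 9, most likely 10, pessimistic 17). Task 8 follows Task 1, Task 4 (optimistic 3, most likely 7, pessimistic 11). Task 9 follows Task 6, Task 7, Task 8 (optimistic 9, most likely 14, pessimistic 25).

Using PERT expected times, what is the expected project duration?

41 hours

te_Task 1 = (1 + 4·2 + 3)/6 = 12/6 = 2
te_Task 2 = (10 + 4·11 + 24)/6 = 78/6 = 13
te_Task 3 = (7 + 4·10 + 13)/6 = 60/6 = 10
te_Task 4 = (3 + 4·7 + 17)/6 = 48/6 = 8
te_Task 5 = (1 + 4·2 + 3)/6 = 12/6 = 2
te_Task 6 = (7 + 4·13 + 19)/6 = 78/6 = 13
te_Task 7 = (9 + 4·10 + 17)/6 = 66/6 = 11
te_Task 8 = (3 + 4·7 + 11)/6 = 42/6 = 7
te_Task 9 = (9 + 4·14 + 25)/6 = 90/6 = 15

Forward pass:
ES_Task 1 = 0; EF_Task 1 = 2
ES_Task 2 = 0; EF_Task 2 = 13
ES_Task 3 = 0; EF_Task 3 = 10
ES_Task 4 = max(EF_Task 1=2, EF_Task 3=10) = 10; EF_Task 4 = 10+8 = 18
ES_Task 5 = max(EF_Task 1=2, EF_Task 2=13) = 13; EF_Task 5 = 13+2 = 15
ES_Task 6 = 10; EF_Task 6 = 10+13 = 23
ES_Task 7 = 15; EF_Task 7 = 15+11 = 26
ES_Task 8 = max(EF_Task 1=2, EF_Task 4=18) = 18; EF_Task 8 = 18+7 = 25
ES_Task 9 = max(EF_Task 6=23, EF_Task 7=26, EF_Task 8=25) = 26; EF_Task 9 = 26+15 = 41
Expected project duration μ = 41 hours. Critical path: Task 2 → Task 5 → Task 7 → Task 9.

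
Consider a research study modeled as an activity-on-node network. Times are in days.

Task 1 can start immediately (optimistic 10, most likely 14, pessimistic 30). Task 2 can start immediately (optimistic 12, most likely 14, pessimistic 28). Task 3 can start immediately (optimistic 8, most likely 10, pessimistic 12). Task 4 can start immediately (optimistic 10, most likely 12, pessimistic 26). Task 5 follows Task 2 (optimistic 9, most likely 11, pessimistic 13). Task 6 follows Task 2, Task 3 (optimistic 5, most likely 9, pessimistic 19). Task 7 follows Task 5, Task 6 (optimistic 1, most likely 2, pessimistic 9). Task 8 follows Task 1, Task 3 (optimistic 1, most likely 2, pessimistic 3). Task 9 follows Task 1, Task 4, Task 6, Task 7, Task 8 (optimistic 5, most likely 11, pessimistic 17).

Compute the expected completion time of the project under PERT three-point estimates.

te_Task 1 = (10 + 4·14 + 30)/6 = 96/6 = 16
te_Task 2 = (12 + 4·14 + 28)/6 = 96/6 = 16
te_Task 3 = (8 + 4·10 + 12)/6 = 60/6 = 10
te_Task 4 = (10 + 4·12 + 26)/6 = 84/6 = 14
te_Task 5 = (9 + 4·11 + 13)/6 = 66/6 = 11
te_Task 6 = (5 + 4·9 + 19)/6 = 60/6 = 10
te_Task 7 = (1 + 4·2 + 9)/6 = 18/6 = 3
te_Task 8 = (1 + 4·2 + 3)/6 = 12/6 = 2
te_Task 9 = (5 + 4·11 + 17)/6 = 66/6 = 11

Forward pass:
ES_Task 1 = 0; EF_Task 1 = 16
ES_Task 2 = 0; EF_Task 2 = 16
ES_Task 3 = 0; EF_Task 3 = 10
ES_Task 4 = 0; EF_Task 4 = 14
ES_Task 5 = 16; EF_Task 5 = 16+11 = 27
ES_Task 6 = max(EF_Task 2=16, EF_Task 3=10) = 16; EF_Task 6 = 16+10 = 26
ES_Task 7 = max(EF_Task 5=27, EF_Task 6=26) = 27; EF_Task 7 = 27+3 = 30
ES_Task 8 = max(EF_Task 1=16, EF_Task 3=10) = 16; EF_Task 8 = 16+2 = 18
ES_Task 9 = max(EF_Task 1=16, EF_Task 4=14, EF_Task 6=26, EF_Task 7=30, EF_Task 8=18) = 30; EF_Task 9 = 30+11 = 41
Expected project duration μ = 41 days. Critical path: Task 2 → Task 5 → Task 7 → Task 9.

41 days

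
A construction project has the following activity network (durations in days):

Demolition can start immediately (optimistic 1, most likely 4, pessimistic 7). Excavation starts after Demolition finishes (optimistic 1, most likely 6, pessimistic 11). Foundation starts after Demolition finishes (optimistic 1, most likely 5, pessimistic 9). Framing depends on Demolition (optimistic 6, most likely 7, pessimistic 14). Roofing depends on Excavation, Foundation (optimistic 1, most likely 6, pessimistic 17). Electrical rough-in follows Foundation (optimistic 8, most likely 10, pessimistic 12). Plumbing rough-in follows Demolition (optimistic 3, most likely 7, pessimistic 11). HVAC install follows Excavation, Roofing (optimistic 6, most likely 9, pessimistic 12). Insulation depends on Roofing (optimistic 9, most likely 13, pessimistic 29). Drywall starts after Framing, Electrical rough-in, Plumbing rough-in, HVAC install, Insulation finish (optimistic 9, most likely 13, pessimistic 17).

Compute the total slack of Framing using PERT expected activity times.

te_Demolition = (1 + 4·4 + 7)/6 = 24/6 = 4
te_Excavation = (1 + 4·6 + 11)/6 = 36/6 = 6
te_Foundation = (1 + 4·5 + 9)/6 = 30/6 = 5
te_Framing = (6 + 4·7 + 14)/6 = 48/6 = 8
te_Roofing = (1 + 4·6 + 17)/6 = 42/6 = 7
te_Electrical rough-in = (8 + 4·10 + 12)/6 = 60/6 = 10
te_Plumbing rough-in = (3 + 4·7 + 11)/6 = 42/6 = 7
te_HVAC install = (6 + 4·9 + 12)/6 = 54/6 = 9
te_Insulation = (9 + 4·13 + 29)/6 = 90/6 = 15
te_Drywall = (9 + 4·13 + 17)/6 = 78/6 = 13

Forward pass:
ES_Demolition = 0; EF_Demolition = 4
ES_Excavation = 4; EF_Excavation = 4+6 = 10
ES_Foundation = 4; EF_Foundation = 4+5 = 9
ES_Framing = 4; EF_Framing = 4+8 = 12
ES_Roofing = max(EF_Excavation=10, EF_Foundation=9) = 10; EF_Roofing = 10+7 = 17
ES_Electrical rough-in = 9; EF_Electrical rough-in = 9+10 = 19
ES_Plumbing rough-in = 4; EF_Plumbing rough-in = 4+7 = 11
ES_HVAC install = max(EF_Excavation=10, EF_Roofing=17) = 17; EF_HVAC install = 17+9 = 26
ES_Insulation = 17; EF_Insulation = 17+15 = 32
ES_Drywall = max(EF_Framing=12, EF_Electrical rough-in=19, EF_Plumbing rough-in=11, EF_HVAC install=26, EF_Insulation=32) = 32; EF_Drywall = 32+13 = 45
Expected project duration μ = 45 days. Critical path: Demolition → Excavation → Roofing → Insulation → Drywall.

Backward pass:
LF_Drywall = 45; LS_Drywall = 45−13 = 32
LF_Insulation = LS_Drywall = 32; LS_Insulation = 32−15 = 17
LF_HVAC install = LS_Drywall = 32; LS_HVAC install = 32−9 = 23
LF_Plumbing rough-in = LS_Drywall = 32; LS_Plumbing rough-in = 32−7 = 25
LF_Electrical rough-in = LS_Drywall = 32; LS_Electrical rough-in = 32−10 = 22
LF_Roofing = min(LS_HVAC install=23, LS_Insulation=17) = 17; LS_Roofing = 17−7 = 10
LF_Framing = LS_Drywall = 32; LS_Framing = 32−8 = 24
LF_Foundation = min(LS_Roofing=10, LS_Electrical rough-in=22) = 10; LS_Foundation = 10−5 = 5
LF_Excavation = min(LS_Roofing=10, LS_HVAC install=23) = 10; LS_Excavation = 10−6 = 4
LF_Demolition = min(LS_Excavation=4, LS_Foundation=5, LS_Framing=24, LS_Plumbing rough-in=25) = 4; LS_Demolition = 4−4 = 0
Slack_Framing = LS_Framing − ES_Framing = 24 − 4 = 20

20 days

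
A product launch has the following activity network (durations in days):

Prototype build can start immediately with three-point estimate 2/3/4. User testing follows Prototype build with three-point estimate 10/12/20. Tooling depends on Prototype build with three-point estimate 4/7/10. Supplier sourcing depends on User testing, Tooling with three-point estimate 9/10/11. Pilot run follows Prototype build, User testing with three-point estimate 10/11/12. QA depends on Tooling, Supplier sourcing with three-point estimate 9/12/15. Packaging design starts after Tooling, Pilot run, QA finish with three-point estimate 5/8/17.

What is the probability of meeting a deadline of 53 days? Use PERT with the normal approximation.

0.983

te_Prototype build = (2 + 4·3 + 4)/6 = 18/6 = 3; σ²_Prototype build = ((4−2)/6)² = 0.111
te_User testing = (10 + 4·12 + 20)/6 = 78/6 = 13; σ²_User testing = ((20−10)/6)² = 2.778
te_Tooling = (4 + 4·7 + 10)/6 = 42/6 = 7; σ²_Tooling = ((10−4)/6)² = 1.000
te_Supplier sourcing = (9 + 4·10 + 11)/6 = 60/6 = 10; σ²_Supplier sourcing = ((11−9)/6)² = 0.111
te_Pilot run = (10 + 4·11 + 12)/6 = 66/6 = 11; σ²_Pilot run = ((12−10)/6)² = 0.111
te_QA = (9 + 4·12 + 15)/6 = 72/6 = 12; σ²_QA = ((15−9)/6)² = 1.000
te_Packaging design = (5 + 4·8 + 17)/6 = 54/6 = 9; σ²_Packaging design = ((17−5)/6)² = 4.000

Forward pass:
ES_Prototype build = 0; EF_Prototype build = 3
ES_User testing = 3; EF_User testing = 3+13 = 16
ES_Tooling = 3; EF_Tooling = 3+7 = 10
ES_Supplier sourcing = max(EF_User testing=16, EF_Tooling=10) = 16; EF_Supplier sourcing = 16+10 = 26
ES_Pilot run = max(EF_Prototype build=3, EF_User testing=16) = 16; EF_Pilot run = 16+11 = 27
ES_QA = max(EF_Tooling=10, EF_Supplier sourcing=26) = 26; EF_QA = 26+12 = 38
ES_Packaging design = max(EF_Tooling=10, EF_Pilot run=27, EF_QA=38) = 38; EF_Packaging design = 38+9 = 47
Expected project duration μ = 47 days. Critical path: Prototype build → User testing → Supplier sourcing → QA → Packaging design.

Variance along critical path = 0.111 + 2.778 + 0.111 + 1.000 + 4.000 = 8.000; σ = √8.000 = 2.828 days.
Z = (53 − 47) / 2.828 = 2.121
P(T ≤ 53) = Φ(2.121) ≈ 0.983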